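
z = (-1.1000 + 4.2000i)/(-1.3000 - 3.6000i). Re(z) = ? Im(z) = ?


Multiply by conjugate: (-1.1000 + 4.2000i)(-1.3000 + 3.6000i) / ((-1.3)^2 + (-3.6)^2)
Numerator real = -1.1*(-1.3) + 4.2*(-3.6) = -13.69
Numerator imag = 4.2*(-1.3) - (-1.1)*(-3.6) = -9.42
Denominator = 14.65
Re(z) = -13.69/14.65 = -0.9345
Im(z) = -9.42/14.65 = -0.6430

Re(z) = -0.9345, Im(z) = -0.6430


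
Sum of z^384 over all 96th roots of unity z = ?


The roots are w_k = w^k with w = e^(2*pi*i/96), and (w^k)^384 = (w^384)^k.
So S = 1 + u + u^2 + ... + u^(95) with u = w^384.
384 = 4*96 + 0, so 384 is a multiple of 96 and u = (w^96)^4 = 1.
Every one of the 96 terms equals 1: S = 96

S = 96


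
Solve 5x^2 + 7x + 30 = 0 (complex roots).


disc = 7^2 - 4*5*30 = 49 - 600 = -551
sqrt(|disc|) = sqrt(551) = 23.4734
Real part = -7/(2*5) = -0.7000
Imag part = 23.4734/(2*5) = 2.3473

-0.7000 ± 2.3473i


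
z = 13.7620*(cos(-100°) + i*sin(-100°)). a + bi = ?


a = 13.7620*cos(-100°) = 13.7620*(-0.173648) = -2.3897
b = 13.7620*sin(-100°) = 13.7620*(-0.984808) = -13.5529

-2.3897 - 13.5529i


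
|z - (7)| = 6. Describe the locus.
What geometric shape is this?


|z - z0| = r is a circle with center z0 and radius r.
Center = (7, 0), radius = 6

Circle with center (7, 0) and radius 6


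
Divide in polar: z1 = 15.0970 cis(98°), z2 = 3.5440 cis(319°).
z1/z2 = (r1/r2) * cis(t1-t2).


r = 15.0970 / 3.5440 = 4.2599
theta = 98° - 319° = -221° = 139° (mod 360)

4.2599 cis(139°)


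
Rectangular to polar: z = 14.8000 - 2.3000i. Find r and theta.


r = sqrt(219.04+5.29) = sqrt(224.33) = 14.9777
theta = atan2(-2.3, 14.8) = -8.8334 degrees

r = 14.9777, theta = -8.8334 degrees


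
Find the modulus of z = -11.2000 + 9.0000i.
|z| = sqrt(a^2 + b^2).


|z| = sqrt((-11.2)^2 + 9^2) = sqrt(125.44 + 81) = sqrt(206.44) = 14.3680

|z| = 14.3680


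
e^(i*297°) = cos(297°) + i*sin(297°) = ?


cos(297°) = 0.4540
sin(297°) = -0.8910

e^(i*297°) = 0.4540 - 0.8910i


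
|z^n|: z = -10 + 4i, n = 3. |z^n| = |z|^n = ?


|z| = sqrt(100+16) = sqrt(116) = 10.7703
|z^3| = |z|^3 = (sqrt(116))^3 = 116*sqrt(116)

|z^3| = 116*sqrt(116) ≈ 1249.3582


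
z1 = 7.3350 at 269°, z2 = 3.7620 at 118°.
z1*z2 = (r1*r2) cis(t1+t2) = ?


r = 7.3350 * 3.7620 = 27.5943
theta = 269° + 118° = 387° = 27° (mod 360)

27.5943 cis(27°)


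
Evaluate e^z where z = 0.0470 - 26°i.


e^0.0470 = 1.0481
cos(-26°) = 0.8988
sin(-26°) = -0.4384
Real = 1.0481*0.8988 = 0.9420
Imag = 1.0481*(-0.4384) = -0.4595

0.9420 - 0.4595i


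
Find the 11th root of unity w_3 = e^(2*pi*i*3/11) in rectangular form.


Angle = 360*3/11 = 98.1818°
a = cos(98.1818°) = -0.1423
b = sin(98.1818°) = 0.9898

-0.1423 + 0.9898i


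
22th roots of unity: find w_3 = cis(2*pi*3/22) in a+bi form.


Angle = 360*3/22 = 49.0909°
a = cos(49.0909°) = 0.6549
b = sin(49.0909°) = 0.7557

0.6549 + 0.7557i


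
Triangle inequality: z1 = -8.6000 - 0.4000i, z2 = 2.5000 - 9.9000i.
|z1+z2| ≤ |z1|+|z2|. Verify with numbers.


|z1| = sqrt((-8.6)^2 + (-0.4)^2) = sqrt(74.12) = 8.6093
|z2| = sqrt(2.5^2 + (-9.9)^2) = sqrt(104.26) = 10.2108
z1+z2 = -6.1000 - 10.3000i
|z1+z2| = sqrt(143.3) = 11.9708
|z1|+|z2| = 8.6093 + 10.2108 = 18.8201

|z1+z2| = 11.9708 ≤ |z1|+|z2| = 18.8201 (verified)


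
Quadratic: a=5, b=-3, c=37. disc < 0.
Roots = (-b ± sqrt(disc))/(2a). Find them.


disc = (-3)^2 - 4*5*37 = 9 - 740 = -731
sqrt(|disc|) = sqrt(731) = 27.0370
Real part = 3/(2*5) = 0.3000
Imag part = 27.0370/(2*5) = 2.7037

0.3000 ± 2.7037i


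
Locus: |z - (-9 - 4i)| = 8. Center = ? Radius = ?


|z - z0| = r is a circle with center z0 and radius r.
Center = (-9, -4), radius = 8

Circle with center (-9, -4) and radius 8


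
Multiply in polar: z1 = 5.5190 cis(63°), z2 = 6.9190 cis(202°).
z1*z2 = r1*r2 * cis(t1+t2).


r = 5.5190 * 6.9190 = 38.1860
theta = 63° + 202° = 265° = 265° (mod 360)

38.1860 cis(265°)


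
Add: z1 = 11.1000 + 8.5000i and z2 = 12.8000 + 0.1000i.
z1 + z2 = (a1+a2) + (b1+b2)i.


Real: 11.1 + 12.8 = 23.9
Imag: 8.5 + 0.1 = 8.6

23.9000 + 8.6000i


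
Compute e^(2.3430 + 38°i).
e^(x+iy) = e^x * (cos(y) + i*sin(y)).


e^2.3430 = 10.4124
cos(38°) = 0.78801
sin(38°) = 0.61566
Real = 10.4124*0.78801 = 8.2051
Imag = 10.4124*0.61566 = 6.4105

8.2051 + 6.4105i


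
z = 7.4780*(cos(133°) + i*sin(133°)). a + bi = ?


a = 7.4780*cos(133°) = 7.4780*(-0.682) = -5.1000
b = 7.4780*sin(133°) = 7.4780*0.731354 = 5.4691

-5.1000 + 5.4691i


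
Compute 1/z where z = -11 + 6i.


|z|^2 = 121+36 = 157
1/z = (-11 - 6i)/157

1/z = -0.0701 - 0.0382i


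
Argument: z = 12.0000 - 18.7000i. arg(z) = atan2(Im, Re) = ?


Re = 12, Im = -18.7
arg = atan2(-18.7, 12) = -57.3113 degrees

arg(z) = -57.3113 degrees


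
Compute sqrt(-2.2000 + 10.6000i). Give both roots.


|z| = sqrt(4.84+112.36) = 10.8259
sqrt((|z|+a)/2) = sqrt((10.8259+(-2.2))/2) = sqrt(4.3129) = 2.0768
sqrt((|z|-a)/2) = sqrt((10.8259-(-2.2))/2) = sqrt(6.5129) = 2.5520

±(2.0768 + 2.5520i) i.e. 2.0768 + 2.5520i and -2.0768 - 2.5520i


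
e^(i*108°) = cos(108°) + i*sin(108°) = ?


cos(108°) = -0.3090
sin(108°) = 0.9511

e^(i*108°) = -0.3090 + 0.9511i


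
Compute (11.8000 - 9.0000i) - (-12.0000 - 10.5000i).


Real: 11.8 + 12 = 23.8
Imag: -9 + 10.5 = 1.5

23.8000 + 1.5000i


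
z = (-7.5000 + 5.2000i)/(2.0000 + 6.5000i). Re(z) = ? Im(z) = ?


Multiply by conjugate: (-7.5000 + 5.2000i)(2.0000 - 6.5000i) / (2^2 + 6.5^2)
Numerator real = -7.5*2 + 5.2*6.5 = 18.8
Numerator imag = 5.2*2 - (-7.5)*6.5 = 59.15
Denominator = 46.25
Re(z) = 18.8/46.25 = 0.4065
Im(z) = 59.15/46.25 = 1.2789

Re(z) = 0.4065, Im(z) = 1.2789


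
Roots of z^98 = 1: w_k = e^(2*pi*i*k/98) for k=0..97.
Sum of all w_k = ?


The sum of all 98th roots of unity is 0.
Geometric series: (1 - w^98)/(1 - w) = (1-1)/(1-w) = 0 since w^98 = 1, w ≠ 1.
Alternatively: coefficient of z^97 in z^98 - 1 is 0.

0


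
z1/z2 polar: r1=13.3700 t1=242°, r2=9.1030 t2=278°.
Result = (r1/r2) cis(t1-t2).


r = 13.3700 / 9.1030 = 1.4687
theta = 242° - 278° = -36° = 324° (mod 360)

1.4687 cis(324°)


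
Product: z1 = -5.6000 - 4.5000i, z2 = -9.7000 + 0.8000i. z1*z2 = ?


Real = -5.6*(-9.7) - (-4.5)*0.8 = 54.32 - (-3.6) = 57.92
Imag = -5.6*0.8 - (9.7)*(-4.5) = -4.48 + 43.65 = 39.17

57.9200 + 39.1700i


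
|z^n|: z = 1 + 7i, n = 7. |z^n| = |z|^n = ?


|z| = sqrt(1+49) = sqrt(50) = 7.0711
|z^7| = |z|^7 = (sqrt(50))^7 = 50^3 * sqrt(50) = 125000*sqrt(50)

|z^7| = 125000*sqrt(50) ≈ 883883.4765


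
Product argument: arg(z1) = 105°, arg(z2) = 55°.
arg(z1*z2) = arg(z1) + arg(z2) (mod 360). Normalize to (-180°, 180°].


arg(z1*z2) = 105° + 55° = 160°
Normalized to (-180°, 180°]: 160°

160°


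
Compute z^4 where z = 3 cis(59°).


r^4 = 3^4 = 81
n*theta = 4*59° = 236° = 236° (mod 360)
a = 81*cos(236°) = -45.2946
b = 81*sin(236°) = -67.1520

81 cis(236°) = -45.2946 - 67.1520i


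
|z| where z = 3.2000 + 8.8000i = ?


|z| = sqrt(3.2^2 + 8.8^2) = sqrt(10.24 + 77.44) = sqrt(87.68) = 9.3638

|z| = 9.3638


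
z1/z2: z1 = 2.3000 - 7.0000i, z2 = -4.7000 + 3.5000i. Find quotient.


Conjugate of z2 = -4.7000 - 3.5000i
Numerator: (2.3000 - 7.0000i)(-4.7000 - 3.5000i) = -35.3100 + 24.8500i
Denominator: (-4.7)^2 + 3.5^2 = 34.34
Result = (-35.3100 + 24.8500i)/34.34

-1.0282 + 0.7236i


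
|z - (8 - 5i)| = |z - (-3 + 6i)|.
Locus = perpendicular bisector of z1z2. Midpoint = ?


Equal distances means the locus is the perpendicular bisector of z1 and z2.
Midpoint = ((8+(-3))/2, (-5+6)/2) = (2.5000, 0.5000)

Perpendicular bisector through (2.5000, 0.5000)


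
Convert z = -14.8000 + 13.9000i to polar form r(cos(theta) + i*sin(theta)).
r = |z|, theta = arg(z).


r = sqrt(219.04+193.21) = sqrt(412.25) = 20.3039
theta = atan2(13.9, -14.8) = 136.7961 degrees

r = 20.3039, theta = 136.7961 degrees


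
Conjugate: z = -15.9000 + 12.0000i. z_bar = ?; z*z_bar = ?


z_bar = -15.9000 - 12.0000i
z*z_bar = (-15.9)^2 + 12^2 = 252.81 + 144 = 396.81

z_bar = -15.9000 - 12.0000i, z*z_bar = 396.81


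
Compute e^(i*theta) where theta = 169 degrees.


cos(169°) = -0.9816
sin(169°) = 0.1908

e^(i*169°) = -0.9816 + 0.1908i


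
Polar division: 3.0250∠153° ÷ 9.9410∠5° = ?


r = 3.0250 / 9.9410 = 0.3043
theta = 153° - 5° = 148° = 148° (mod 360)

0.3043 cis(148°)


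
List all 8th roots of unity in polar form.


The 8th roots of unity are cis(360k/8°) for k=0..7
Angle step = 360/8 = 45°
Primitive root: cis(45°)
Primitive root = 0.7071 + 0.7071i

8 roots at angles: 0°, 45°, 90°, 135°, 180°, 225°, 270°, 315°


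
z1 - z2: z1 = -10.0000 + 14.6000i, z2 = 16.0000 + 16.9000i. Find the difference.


Real: -10 - 16 = -26
Imag: 14.6 - 16.9 = -2.3

-26.0000 - 2.3000i


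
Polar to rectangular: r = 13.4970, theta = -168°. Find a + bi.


a = 13.4970*cos(-168°) = 13.4970*(-0.97815) = -13.2021
b = 13.4970*sin(-168°) = 13.4970*(-0.20791) = -2.8062

-13.2021 - 2.8062i


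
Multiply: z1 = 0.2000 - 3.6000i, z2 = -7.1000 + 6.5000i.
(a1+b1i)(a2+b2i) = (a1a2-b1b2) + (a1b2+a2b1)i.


Real = 0.2*(-7.1) - (-3.6)*6.5 = -1.42 - (-23.4) = 21.98
Imag = 0.2*6.5 - (7.1)*(-3.6) = 1.3 + 25.56 = 26.86

21.9800 + 26.8600i


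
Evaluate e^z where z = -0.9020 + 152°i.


e^-0.9020 = 0.4058
cos(152°) = -0.8829
sin(152°) = 0.4695
Real = 0.4058*(-0.8829) = -0.3583
Imag = 0.4058*0.4695 = 0.1905

-0.3583 + 0.1905i


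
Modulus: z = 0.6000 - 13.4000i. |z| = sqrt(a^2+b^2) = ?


|z| = sqrt(0.6^2 + (-13.4)^2) = sqrt(0.36 + 179.56) = sqrt(179.92) = 13.4134

|z| = 13.4134


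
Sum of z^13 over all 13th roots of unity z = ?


The roots are w_k = w^k with w = e^(2*pi*i/13), and (w^k)^13 = (w^13)^k.
So S = 1 + u + u^2 + ... + u^(12) with u = w^13.
13 = 1*13 + 0, so 13 is a multiple of 13 and u = (w^13)^1 = 1.
Every one of the 13 terms equals 1: S = 13

S = 13


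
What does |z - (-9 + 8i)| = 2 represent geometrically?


|z - z0| = r is a circle with center z0 and radius r.
Center = (-9, 8), radius = 2

Circle with center (-9, 8) and radius 2


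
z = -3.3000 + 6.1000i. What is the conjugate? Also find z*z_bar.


z_bar = -3.3000 - 6.1000i
z*z_bar = (-3.3)^2 + 6.1^2 = 10.89 + 37.21 = 48.1

z_bar = -3.3000 - 6.1000i, z*z_bar = 48.1


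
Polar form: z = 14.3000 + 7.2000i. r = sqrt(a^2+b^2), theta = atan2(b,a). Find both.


r = sqrt(204.49+51.84) = sqrt(256.33) = 16.0103
theta = atan2(7.2, 14.3) = 26.7251 degrees

r = 16.0103, theta = 26.7251 degrees


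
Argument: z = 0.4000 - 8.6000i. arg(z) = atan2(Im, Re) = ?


Re = 0.4, Im = -8.6
arg = atan2(-8.6, 0.4) = -87.3370 degrees

arg(z) = -87.3370 degrees


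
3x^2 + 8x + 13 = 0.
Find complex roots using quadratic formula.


disc = 8^2 - 4*3*13 = 64 - 156 = -92
sqrt(|disc|) = sqrt(92) = 9.5917
Real part = -8/(2*3) = -1.3333
Imag part = 9.5917/(2*3) = 1.5986

-1.3333 ± 1.5986i


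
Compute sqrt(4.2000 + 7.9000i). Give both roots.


|z| = sqrt(17.64+62.41) = 8.9471
sqrt((|z|+a)/2) = sqrt((8.9471+4.2)/2) = sqrt(6.5735) = 2.5639
sqrt((|z|-a)/2) = sqrt((8.9471-4.2)/2) = sqrt(2.3735) = 1.5406

±(2.5639 + 1.5406i) i.e. 2.5639 + 1.5406i and -2.5639 - 1.5406i


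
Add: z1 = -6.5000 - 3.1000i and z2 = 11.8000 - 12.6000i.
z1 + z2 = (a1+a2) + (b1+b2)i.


Real: -6.5 + 11.8 = 5.3
Imag: -3.1 - 12.6 = -15.7

5.3000 - 15.7000i


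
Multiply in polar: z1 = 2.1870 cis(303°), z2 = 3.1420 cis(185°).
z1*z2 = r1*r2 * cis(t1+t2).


r = 2.1870 * 3.1420 = 6.8716
theta = 303° + 185° = 488° = 128° (mod 360)

6.8716 cis(128°)


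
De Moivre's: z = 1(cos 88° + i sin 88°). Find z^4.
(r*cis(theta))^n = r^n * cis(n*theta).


r^4 = 1^4 = 1
n*theta = 4*88° = 352° = 352° (mod 360)
a = 1*cos(352°) = 0.9903
b = 1*sin(352°) = -0.1392

1 cis(352°) = 0.9903 - 0.1392i


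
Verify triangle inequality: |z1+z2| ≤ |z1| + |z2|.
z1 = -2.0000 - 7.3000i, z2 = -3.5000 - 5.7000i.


|z1| = sqrt((-2)^2 + (-7.3)^2) = sqrt(57.29) = 7.5690
|z2| = sqrt((-3.5)^2 + (-5.7)^2) = sqrt(44.74) = 6.6888
z1+z2 = -5.5000 - 13.0000i
|z1+z2| = sqrt(199.25) = 14.1156
|z1|+|z2| = 7.5690 + 6.6888 = 14.2578

|z1+z2| = 14.1156 ≤ |z1|+|z2| = 14.2578 (verified)


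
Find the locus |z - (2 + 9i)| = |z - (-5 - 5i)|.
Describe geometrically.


Equal distances means the locus is the perpendicular bisector of z1 and z2.
Midpoint = ((2+(-5))/2, (9+(-5))/2) = (-1.5000, 2.0000)

Perpendicular bisector through (-1.5000, 2.0000)


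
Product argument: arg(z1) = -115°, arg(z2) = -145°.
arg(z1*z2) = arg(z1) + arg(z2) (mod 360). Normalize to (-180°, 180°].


arg(z1*z2) = -115° - 145° = -260°
Normalized to (-180°, 180°]: 100°

100°


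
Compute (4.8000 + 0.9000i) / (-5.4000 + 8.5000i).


Conjugate of z2 = -5.4000 - 8.5000i
Numerator: (4.8000 + 0.9000i)(-5.4000 - 8.5000i) = -18.2700 - 45.6600i
Denominator: (-5.4)^2 + 8.5^2 = 101.41
Result = (-18.2700 - 45.6600i)/101.41

-0.1802 - 0.4503i


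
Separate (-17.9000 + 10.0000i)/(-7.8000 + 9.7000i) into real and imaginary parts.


Multiply by conjugate: (-17.9000 + 10.0000i)(-7.8000 - 9.7000i) / ((-7.8)^2 + 9.7^2)
Numerator real = -17.9*(-7.8) + 10*9.7 = 236.62
Numerator imag = 10*(-7.8) - (-17.9)*9.7 = 95.63
Denominator = 154.93
Re(z) = 236.62/154.93 = 1.5273
Im(z) = 95.63/154.93 = 0.6172

Re(z) = 1.5273, Im(z) = 0.6172


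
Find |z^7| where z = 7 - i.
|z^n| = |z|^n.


|z| = sqrt(49+1) = sqrt(50) = 7.0711
|z^7| = |z|^7 = (sqrt(50))^7 = 50^3 * sqrt(50) = 125000*sqrt(50)

|z^7| = 125000*sqrt(50) ≈ 883883.4765


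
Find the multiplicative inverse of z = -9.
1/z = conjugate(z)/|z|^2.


|z|^2 = 81+0 = 81
1/z = (-9 - 0i)/81

1/z = -0.1111 + 0i


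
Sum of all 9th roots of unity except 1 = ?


With w = e^(2*pi*i/9), all 9 of the 9th roots of unity w^0 = 1, w, ..., w^(8) sum to 0: 1 + w + ... + w^(8) = (1 - w^9)/(1 - w) = 0 since w^9 = 1, w ≠ 1.
Removing the root 1: w + w^2 + ... + w^(8) = 0 - 1 = -1

Sum = -1


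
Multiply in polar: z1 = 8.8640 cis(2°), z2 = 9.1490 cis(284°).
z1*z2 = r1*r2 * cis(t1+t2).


r = 8.8640 * 9.1490 = 81.0967
theta = 2° + 284° = 286° = 286° (mod 360)

81.0967 cis(286°)


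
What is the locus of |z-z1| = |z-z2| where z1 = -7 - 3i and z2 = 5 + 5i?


Equal distances means the locus is the perpendicular bisector of z1 and z2.
Midpoint = ((-7+5)/2, (-3+5)/2) = (-1.0000, 1.0000)

Perpendicular bisector through (-1.0000, 1.0000)


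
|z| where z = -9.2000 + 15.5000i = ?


|z| = sqrt((-9.2)^2 + 15.5^2) = sqrt(84.64 + 240.25) = sqrt(324.89) = 18.0247

|z| = 18.0247


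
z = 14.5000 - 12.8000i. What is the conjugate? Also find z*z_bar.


z_bar = 14.5000 + 12.8000i
z*z_bar = 14.5^2 + (-12.8)^2 = 210.25 + 163.84 = 374.09

z_bar = 14.5000 + 12.8000i, z*z_bar = 374.09


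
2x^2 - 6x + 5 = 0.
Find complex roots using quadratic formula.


disc = (-6)^2 - 4*2*5 = 36 - 40 = -4
sqrt(|disc|) = sqrt(4) = 2.0000
Real part = 6/(2*2) = 1.5000
Imag part = 2.0000/(2*2) = 0.5000

1.5000 ± 0.5000i


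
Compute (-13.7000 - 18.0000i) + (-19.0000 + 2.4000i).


Real: -13.7 - 19 = -32.7
Imag: -18 + 2.4 = -15.6

-32.7000 - 15.6000i


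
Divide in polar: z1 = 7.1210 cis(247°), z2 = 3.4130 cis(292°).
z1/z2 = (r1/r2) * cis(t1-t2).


r = 7.1210 / 3.4130 = 2.0864
theta = 247° - 292° = -45° = 315° (mod 360)

2.0864 cis(315°)


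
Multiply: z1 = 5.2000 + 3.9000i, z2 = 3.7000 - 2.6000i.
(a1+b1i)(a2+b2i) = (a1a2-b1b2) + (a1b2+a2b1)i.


Real = 5.2*3.7 - 3.9*(-2.6) = 19.24 - (-10.14) = 29.38
Imag = 5.2*(-2.6) + 3.7*3.9 = -13.52 + 14.43 = 0.91

29.3800 + 0.9100i


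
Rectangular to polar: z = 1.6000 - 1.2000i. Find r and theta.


r = sqrt(2.56+1.44) = sqrt(4) = 2.0000
theta = atan2(-1.2, 1.6) = -36.8699 degrees

r = 2.0000, theta = -36.8699 degrees


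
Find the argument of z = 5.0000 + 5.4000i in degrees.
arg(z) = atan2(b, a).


Re = 5, Im = 5.4
arg = atan2(5.4, 5) = 47.2026 degrees

arg(z) = 47.2026 degrees


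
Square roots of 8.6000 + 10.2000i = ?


|z| = sqrt(73.96+104.04) = 13.3417
sqrt((|z|+a)/2) = sqrt((13.3417+8.6)/2) = sqrt(10.9708) = 3.3122
sqrt((|z|-a)/2) = sqrt((13.3417-8.6)/2) = sqrt(2.3708) = 1.5398

±(3.3122 + 1.5398i) i.e. 3.3122 + 1.5398i and -3.3122 - 1.5398i


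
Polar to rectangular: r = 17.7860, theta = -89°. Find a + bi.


a = 17.7860*cos(-89°) = 17.7860*0.01745 = 0.3104
b = 17.7860*sin(-89°) = 17.7860*(-0.99985) = -17.7833

0.3104 - 17.7833i


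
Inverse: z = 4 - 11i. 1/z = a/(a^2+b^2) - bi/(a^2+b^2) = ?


|z|^2 = 16+121 = 137
1/z = (4 + 11i)/137

1/z = 0.0292 + 0.0803i


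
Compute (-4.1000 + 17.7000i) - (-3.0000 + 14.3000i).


Real: -4.1 + 3 = -1.1
Imag: 17.7 - 14.3 = 3.4

-1.1000 + 3.4000i


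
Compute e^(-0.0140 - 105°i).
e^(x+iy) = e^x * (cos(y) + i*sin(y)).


e^-0.0140 = 0.9861
cos(-105°) = -0.2588
sin(-105°) = -0.9659
Real = 0.9861*(-0.2588) = -0.2552
Imag = 0.9861*(-0.9659) = -0.9525

-0.2552 - 0.9525i


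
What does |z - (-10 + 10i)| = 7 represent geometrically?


|z - z0| = r is a circle with center z0 and radius r.
Center = (-10, 10), radius = 7

Circle with center (-10, 10) and radius 7


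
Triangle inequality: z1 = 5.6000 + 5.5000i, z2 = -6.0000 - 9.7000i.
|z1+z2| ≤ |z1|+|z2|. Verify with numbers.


|z1| = sqrt(5.6^2 + 5.5^2) = sqrt(61.61) = 7.8492
|z2| = sqrt((-6)^2 + (-9.7)^2) = sqrt(130.09) = 11.4057
z1+z2 = -0.4000 - 4.2000i
|z1+z2| = sqrt(17.8) = 4.2190
|z1|+|z2| = 7.8492 + 11.4057 = 19.2549

|z1+z2| = 4.2190 ≤ |z1|+|z2| = 19.2549 (verified)


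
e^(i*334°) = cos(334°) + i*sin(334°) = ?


cos(334°) = 0.8988
sin(334°) = -0.4384

e^(i*334°) = 0.8988 - 0.4384i


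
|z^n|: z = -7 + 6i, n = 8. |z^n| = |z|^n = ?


|z| = sqrt(49+36) = sqrt(85) = 9.2195
|z^8| = |z|^8 = (sqrt(85))^8 = 85^4 = 52200625

|z^8| = 52200625


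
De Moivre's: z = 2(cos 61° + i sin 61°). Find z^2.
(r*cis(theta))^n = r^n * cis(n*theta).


r^2 = 2^2 = 4
n*theta = 2*61° = 122° = 122° (mod 360)
a = 4*cos(122°) = -2.1197
b = 4*sin(122°) = 3.3922

4 cis(122°) = -2.1197 + 3.3922i


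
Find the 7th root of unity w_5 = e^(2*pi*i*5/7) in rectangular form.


Angle = 360*5/7 = 257.1429°
a = cos(257.1429°) = -0.2225
b = sin(257.1429°) = -0.9749

-0.2225 - 0.9749i


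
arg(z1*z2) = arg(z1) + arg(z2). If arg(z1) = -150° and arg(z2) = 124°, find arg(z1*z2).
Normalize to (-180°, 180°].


arg(z1*z2) = -150° + 124° = -26°
Normalized to (-180°, 180°]: -26°

-26°


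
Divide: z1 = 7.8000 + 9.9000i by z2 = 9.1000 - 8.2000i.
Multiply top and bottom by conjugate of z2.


Conjugate of z2 = 9.1000 + 8.2000i
Numerator: (7.8000 + 9.9000i)(9.1000 + 8.2000i) = -10.2000 + 154.0500i
Denominator: 9.1^2 + (-8.2)^2 = 150.05
Result = (-10.2000 + 154.0500i)/150.05

-0.0680 + 1.0267i


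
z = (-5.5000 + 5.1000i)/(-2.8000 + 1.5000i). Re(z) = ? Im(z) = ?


Multiply by conjugate: (-5.5000 + 5.1000i)(-2.8000 - 1.5000i) / ((-2.8)^2 + 1.5^2)
Numerator real = -5.5*(-2.8) + 5.1*1.5 = 23.05
Numerator imag = 5.1*(-2.8) - (-5.5)*1.5 = -6.03
Denominator = 10.09
Re(z) = 23.05/10.09 = 2.2844
Im(z) = -6.03/10.09 = -0.5976

Re(z) = 2.2844, Im(z) = -0.5976


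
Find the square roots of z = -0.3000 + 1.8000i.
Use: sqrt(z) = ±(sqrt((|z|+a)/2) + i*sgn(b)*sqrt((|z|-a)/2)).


|z| = sqrt(0.09+3.24) = 1.8248
sqrt((|z|+a)/2) = sqrt((1.8248+(-0.3))/2) = sqrt(0.7624) = 0.8732
sqrt((|z|-a)/2) = sqrt((1.8248-(-0.3))/2) = sqrt(1.0624) = 1.0307

±(0.8732 + 1.0307i) i.e. 0.8732 + 1.0307i and -0.8732 - 1.0307i


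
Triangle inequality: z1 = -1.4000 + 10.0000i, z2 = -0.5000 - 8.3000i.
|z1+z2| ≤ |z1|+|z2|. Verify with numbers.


|z1| = sqrt((-1.4)^2 + 10^2) = sqrt(101.96) = 10.0975
|z2| = sqrt((-0.5)^2 + (-8.3)^2) = sqrt(69.14) = 8.3150
z1+z2 = -1.9000 + 1.7000i
|z1+z2| = sqrt(6.5) = 2.5495
|z1|+|z2| = 10.0975 + 8.3150 = 18.4125

|z1+z2| = 2.5495 ≤ |z1|+|z2| = 18.4125 (verified)


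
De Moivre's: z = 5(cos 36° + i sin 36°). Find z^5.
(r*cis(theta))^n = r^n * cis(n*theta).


r^5 = 5^5 = 3125
n*theta = 5*36° = 180° = 180° (mod 360)
a = 3125*cos(180°) = -3125.0000
b = 3125*sin(180°) = 0

3125 cis(180°) = -3125.0000 + 0i


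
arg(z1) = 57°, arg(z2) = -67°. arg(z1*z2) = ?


arg(z1*z2) = 57° - 67° = -10°
Normalized to (-180°, 180°]: -10°

-10°


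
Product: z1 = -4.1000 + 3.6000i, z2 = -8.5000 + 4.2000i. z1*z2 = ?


Real = -4.1*(-8.5) - 3.6*4.2 = 34.85 - 15.12 = 19.73
Imag = -4.1*4.2 - (8.5)*3.6 = -17.22 - (30.6) = -47.82

19.7300 - 47.8200i


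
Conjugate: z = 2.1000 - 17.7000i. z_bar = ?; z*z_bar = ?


z_bar = 2.1000 + 17.7000i
z*z_bar = 2.1^2 + (-17.7)^2 = 4.41 + 313.29 = 317.7

z_bar = 2.1000 + 17.7000i, z*z_bar = 317.7


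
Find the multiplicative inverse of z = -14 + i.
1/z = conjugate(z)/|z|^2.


|z|^2 = 196+1 = 197
1/z = (-14 - 1i)/197

1/z = -0.0711 - 0.0051i


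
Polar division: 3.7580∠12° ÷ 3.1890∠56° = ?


r = 3.7580 / 3.1890 = 1.1784
theta = 12° - 56° = -44° = 316° (mod 360)

1.1784 cis(316°)


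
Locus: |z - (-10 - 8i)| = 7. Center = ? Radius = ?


|z - z0| = r is a circle with center z0 and radius r.
Center = (-10, -8), radius = 7

Circle with center (-10, -8) and radius 7


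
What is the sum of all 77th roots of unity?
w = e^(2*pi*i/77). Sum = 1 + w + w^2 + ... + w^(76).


The sum of all 77th roots of unity is 0.
Geometric series: (1 - w^77)/(1 - w) = (1-1)/(1-w) = 0 since w^77 = 1, w ≠ 1.
Alternatively: coefficient of z^76 in z^77 - 1 is 0.

0


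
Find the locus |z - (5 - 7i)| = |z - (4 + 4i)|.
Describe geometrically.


Equal distances means the locus is the perpendicular bisector of z1 and z2.
Midpoint = ((5+4)/2, (-7+4)/2) = (4.5000, -1.5000)

Perpendicular bisector through (4.5000, -1.5000)


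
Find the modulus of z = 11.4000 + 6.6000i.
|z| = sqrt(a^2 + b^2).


|z| = sqrt(11.4^2 + 6.6^2) = sqrt(129.96 + 43.56) = sqrt(173.52) = 13.1727

|z| = 13.1727


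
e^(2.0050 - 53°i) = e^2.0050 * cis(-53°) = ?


e^2.0050 = 7.4261
cos(-53°) = 0.601815
sin(-53°) = -0.7986355
Real = 7.4261*0.601815 = 4.4691
Imag = 7.4261*(-0.7986355) = -5.9307

4.4691 - 5.9307i


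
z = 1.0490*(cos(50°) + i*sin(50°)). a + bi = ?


a = 1.0490*cos(50°) = 1.0490*0.6428 = 0.6743
b = 1.0490*sin(50°) = 1.0490*0.76604 = 0.8036

0.6743 + 0.8036i


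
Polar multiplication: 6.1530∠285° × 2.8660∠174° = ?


r = 6.1530 * 2.8660 = 17.6345
theta = 285° + 174° = 459° = 99° (mod 360)

17.6345 cis(99°)


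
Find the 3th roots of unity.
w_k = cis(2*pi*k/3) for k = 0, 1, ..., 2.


The 3th roots of unity are cis(360k/3°) for k=0..2
Angle step = 360/3 = 120°
Primitive root: cis(120°)
Primitive root = -0.5000 + 0.8660i

3 roots at angles: 0°, 120°, 240°


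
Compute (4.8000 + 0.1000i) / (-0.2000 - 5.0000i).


Conjugate of z2 = -0.2000 + 5.0000i
Numerator: (4.8000 + 0.1000i)(-0.2000 + 5.0000i) = -1.4600 + 23.9800i
Denominator: (-0.2)^2 + (-5)^2 = 25.04
Result = (-1.4600 + 23.9800i)/25.04

-0.0583 + 0.9577i


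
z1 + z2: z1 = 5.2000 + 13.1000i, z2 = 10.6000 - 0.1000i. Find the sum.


Real: 5.2 + 10.6 = 15.8
Imag: 13.1 - 0.1 = 13

15.8000 + 13.0000i


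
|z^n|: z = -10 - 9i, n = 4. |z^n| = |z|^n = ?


|z| = sqrt(100+81) = sqrt(181) = 13.4536
|z^4| = |z|^4 = (sqrt(181))^4 = 181^2 = 32761

|z^4| = 32761


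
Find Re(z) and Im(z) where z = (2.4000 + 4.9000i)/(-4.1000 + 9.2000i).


Multiply by conjugate: (2.4000 + 4.9000i)(-4.1000 - 9.2000i) / ((-4.1)^2 + 9.2^2)
Numerator real = 2.4*(-4.1) + 4.9*9.2 = 35.24
Numerator imag = 4.9*(-4.1) - 2.4*9.2 = -42.17
Denominator = 101.45
Re(z) = 35.24/101.45 = 0.3474
Im(z) = -42.17/101.45 = -0.4157

Re(z) = 0.3474, Im(z) = -0.4157


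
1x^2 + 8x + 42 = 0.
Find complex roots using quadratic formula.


disc = 8^2 - 4*1*42 = 64 - 168 = -104
sqrt(|disc|) = sqrt(104) = 10.1980
Real part = -8/(2*1) = -4.0000
Imag part = 10.1980/(2*1) = 5.0990

-4.0000 ± 5.0990i


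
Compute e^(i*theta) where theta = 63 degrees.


cos(63°) = 0.4540
sin(63°) = 0.8910

e^(i*63°) = 0.4540 + 0.8910i


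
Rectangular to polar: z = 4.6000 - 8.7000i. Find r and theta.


r = sqrt(21.16+75.69) = sqrt(96.85) = 9.8412
theta = atan2(-8.7, 4.6) = -62.1330 degrees

r = 9.8412, theta = -62.1330 degrees


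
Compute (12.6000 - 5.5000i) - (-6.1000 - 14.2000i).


Real: 12.6 + 6.1 = 18.7
Imag: -5.5 + 14.2 = 8.7

18.7000 + 8.7000i


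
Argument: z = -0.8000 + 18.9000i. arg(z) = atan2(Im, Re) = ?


Re = -0.8, Im = 18.9
arg = atan2(18.9, -0.8) = 92.4238 degrees

arg(z) = 92.4238 degrees


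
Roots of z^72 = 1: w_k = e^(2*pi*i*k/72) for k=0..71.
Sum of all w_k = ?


The sum of all 72th roots of unity is 0.
Geometric series: (1 - w^72)/(1 - w) = (1-1)/(1-w) = 0 since w^72 = 1, w ≠ 1.
Alternatively: coefficient of z^71 in z^72 - 1 is 0.

0


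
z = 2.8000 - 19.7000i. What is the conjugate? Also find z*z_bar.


z_bar = 2.8000 + 19.7000i
z*z_bar = 2.8^2 + (-19.7)^2 = 7.84 + 388.09 = 395.93

z_bar = 2.8000 + 19.7000i, z*z_bar = 395.93


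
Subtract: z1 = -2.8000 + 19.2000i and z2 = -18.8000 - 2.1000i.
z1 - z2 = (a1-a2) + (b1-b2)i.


Real: -2.8 + 18.8 = 16
Imag: 19.2 + 2.1 = 21.3

16.0000 + 21.3000i


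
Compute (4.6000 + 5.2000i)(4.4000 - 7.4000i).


Real = 4.6*4.4 - 5.2*(-7.4) = 20.24 - (-38.48) = 58.72
Imag = 4.6*(-7.4) + 4.4*5.2 = -34.04 + 22.88 = -11.16

58.7200 - 11.1600i


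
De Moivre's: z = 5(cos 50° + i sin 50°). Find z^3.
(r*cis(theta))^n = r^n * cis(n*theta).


r^3 = 5^3 = 125
n*theta = 3*50° = 150° = 150° (mod 360)
a = 125*cos(150°) = -108.2532
b = 125*sin(150°) = 62.5000

125 cis(150°) = -108.2532 + 62.5000i


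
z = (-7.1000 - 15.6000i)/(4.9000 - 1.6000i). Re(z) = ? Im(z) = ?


Multiply by conjugate: (-7.1000 - 15.6000i)(4.9000 + 1.6000i) / (4.9^2 + (-1.6)^2)
Numerator real = -7.1*4.9 - (15.6)*(-1.6) = -9.83
Numerator imag = -15.6*4.9 - (-7.1)*(-1.6) = -87.8
Denominator = 26.57
Re(z) = -9.83/26.57 = -0.3700
Im(z) = -87.8/26.57 = -3.3045

Re(z) = -0.3700, Im(z) = -3.3045


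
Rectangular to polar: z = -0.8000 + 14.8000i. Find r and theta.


r = sqrt(0.64+219.04) = sqrt(219.68) = 14.8216
theta = atan2(14.8, -0.8) = 93.0941 degrees

r = 14.8216, theta = 93.0941 degrees


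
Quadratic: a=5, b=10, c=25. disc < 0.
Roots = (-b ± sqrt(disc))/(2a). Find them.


disc = 10^2 - 4*5*25 = 100 - 500 = -400
sqrt(|disc|) = sqrt(400) = 20.0000
Real part = -10/(2*5) = -1.0000
Imag part = 20.0000/(2*5) = 2.0000

-1.0000 ± 2.0000i


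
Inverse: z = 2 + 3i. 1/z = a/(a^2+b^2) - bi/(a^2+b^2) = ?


|z|^2 = 4+9 = 13
1/z = (2 - 3i)/13

1/z = 0.1538 - 0.2308i


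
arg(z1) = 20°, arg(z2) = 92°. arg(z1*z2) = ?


arg(z1*z2) = 20° + 92° = 112°
Normalized to (-180°, 180°]: 112°

112°


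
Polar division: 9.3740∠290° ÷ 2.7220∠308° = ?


r = 9.3740 / 2.7220 = 3.4438
theta = 290° - 308° = -18° = 342° (mod 360)

3.4438 cis(342°)


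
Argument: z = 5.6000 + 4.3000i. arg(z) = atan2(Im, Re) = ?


Re = 5.6, Im = 4.3
arg = atan2(4.3, 5.6) = 37.5191 degrees

arg(z) = 37.5191 degrees


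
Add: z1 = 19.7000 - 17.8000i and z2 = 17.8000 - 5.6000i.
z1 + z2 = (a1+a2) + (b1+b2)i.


Real: 19.7 + 17.8 = 37.5
Imag: -17.8 - 5.6 = -23.4

37.5000 - 23.4000i


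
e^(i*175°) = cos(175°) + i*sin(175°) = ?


cos(175°) = -0.9962
sin(175°) = 0.0872

e^(i*175°) = -0.9962 + 0.0872i


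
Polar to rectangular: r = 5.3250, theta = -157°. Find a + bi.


a = 5.3250*cos(-157°) = 5.3250*(-0.9205) = -4.9017
b = 5.3250*sin(-157°) = 5.3250*(-0.39073) = -2.0806

-4.9017 - 2.0806i


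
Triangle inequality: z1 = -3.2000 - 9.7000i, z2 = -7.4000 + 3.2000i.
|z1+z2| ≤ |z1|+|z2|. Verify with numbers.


|z1| = sqrt((-3.2)^2 + (-9.7)^2) = sqrt(104.33) = 10.2142
|z2| = sqrt((-7.4)^2 + 3.2^2) = sqrt(65) = 8.0623
z1+z2 = -10.6000 - 6.5000i
|z1+z2| = sqrt(154.61) = 12.4342
|z1|+|z2| = 10.2142 + 8.0623 = 18.2765

|z1+z2| = 12.4342 ≤ |z1|+|z2| = 18.2765 (verified)


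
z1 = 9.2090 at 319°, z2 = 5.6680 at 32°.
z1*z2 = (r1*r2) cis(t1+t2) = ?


r = 9.2090 * 5.6680 = 52.1966
theta = 319° + 32° = 351° = 351° (mod 360)

52.1966 cis(351°)


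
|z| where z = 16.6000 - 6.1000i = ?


|z| = sqrt(16.6^2 + (-6.1)^2) = sqrt(275.56 + 37.21) = sqrt(312.77) = 17.6853

|z| = 17.6853


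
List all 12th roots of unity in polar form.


The 12th roots of unity are cis(360k/12°) for k=0..11
Angle step = 360/12 = 30°
Primitive root: cis(30°)
Primitive root = 0.8660 + 0.5000i

12 roots at angles: 0°, 30°, 60°, 90°, 120°, 150°, 180°, 210°, 240°, 270°, 300°, 330°


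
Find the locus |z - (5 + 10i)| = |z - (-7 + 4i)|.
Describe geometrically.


Equal distances means the locus is the perpendicular bisector of z1 and z2.
Midpoint = ((5+(-7))/2, (10+4)/2) = (-1.0000, 7.0000)

Perpendicular bisector through (-1.0000, 7.0000)


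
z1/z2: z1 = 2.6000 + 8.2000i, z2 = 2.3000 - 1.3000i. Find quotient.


Conjugate of z2 = 2.3000 + 1.3000i
Numerator: (2.6000 + 8.2000i)(2.3000 + 1.3000i) = -4.6800 + 22.2400i
Denominator: 2.3^2 + (-1.3)^2 = 6.98
Result = (-4.6800 + 22.2400i)/6.98

-0.6705 + 3.1862i


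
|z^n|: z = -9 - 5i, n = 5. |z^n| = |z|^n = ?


|z| = sqrt(81+25) = sqrt(106) = 10.2956
|z^5| = |z|^5 = (sqrt(106))^5 = 106^2 * sqrt(106) = 11236*sqrt(106)

|z^5| = 11236*sqrt(106) ≈ 115681.7003


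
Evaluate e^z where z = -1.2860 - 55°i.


e^-1.2860 = 0.2764
cos(-55°) = 0.5736
sin(-55°) = -0.8192
Real = 0.2764*0.5736 = 0.1585
Imag = 0.2764*(-0.8192) = -0.2264

0.1585 - 0.2264i


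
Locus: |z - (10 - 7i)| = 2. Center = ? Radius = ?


|z - z0| = r is a circle with center z0 and radius r.
Center = (10, -7), radius = 2

Circle with center (10, -7) and radius 2


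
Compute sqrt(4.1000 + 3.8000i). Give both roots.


|z| = sqrt(16.81+14.44) = 5.5902
sqrt((|z|+a)/2) = sqrt((5.5902+4.1)/2) = sqrt(4.8451) = 2.2012
sqrt((|z|-a)/2) = sqrt((5.5902-4.1)/2) = sqrt(0.7451) = 0.8632

±(2.2012 + 0.8632i) i.e. 2.2012 + 0.8632i and -2.2012 - 0.8632i


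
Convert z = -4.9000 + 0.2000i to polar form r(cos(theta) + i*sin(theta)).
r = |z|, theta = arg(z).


r = sqrt(24.01+0.04) = sqrt(24.05) = 4.9041
theta = atan2(0.2, -4.9) = 177.6627 degrees

r = 4.9041, theta = 177.6627 degrees


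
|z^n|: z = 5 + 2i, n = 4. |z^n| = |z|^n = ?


|z| = sqrt(25+4) = sqrt(29) = 5.3852
|z^4| = |z|^4 = (sqrt(29))^4 = 29^2 = 841

|z^4| = 841


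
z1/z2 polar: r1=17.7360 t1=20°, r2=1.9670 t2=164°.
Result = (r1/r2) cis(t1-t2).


r = 17.7360 / 1.9670 = 9.0168
theta = 20° - 164° = -144° = 216° (mod 360)

9.0168 cis(216°)


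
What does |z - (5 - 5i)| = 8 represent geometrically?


|z - z0| = r is a circle with center z0 and radius r.
Center = (5, -5), radius = 8

Circle with center (5, -5) and radius 8


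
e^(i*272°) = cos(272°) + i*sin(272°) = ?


cos(272°) = 0.0349
sin(272°) = -0.9994

e^(i*272°) = 0.0349 - 0.9994i


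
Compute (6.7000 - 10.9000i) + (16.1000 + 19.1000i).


Real: 6.7 + 16.1 = 22.8
Imag: -10.9 + 19.1 = 8.2

22.8000 + 8.2000i


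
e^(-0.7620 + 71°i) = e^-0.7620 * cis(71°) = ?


e^-0.7620 = 0.4667
cos(71°) = 0.3256
sin(71°) = 0.9455
Real = 0.4667*0.3256 = 0.1520
Imag = 0.4667*0.9455 = 0.4413

0.1520 + 0.4413i


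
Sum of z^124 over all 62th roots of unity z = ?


The roots are w_k = w^k with w = e^(2*pi*i/62), and (w^k)^124 = (w^124)^k.
So S = 1 + u + u^2 + ... + u^(61) with u = w^124.
124 = 2*62 + 0, so 124 is a multiple of 62 and u = (w^62)^2 = 1.
Every one of the 62 terms equals 1: S = 62

S = 62


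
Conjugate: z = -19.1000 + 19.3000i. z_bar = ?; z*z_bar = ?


z_bar = -19.1000 - 19.3000i
z*z_bar = (-19.1)^2 + 19.3^2 = 364.81 + 372.49 = 737.3

z_bar = -19.1000 - 19.3000i, z*z_bar = 737.3


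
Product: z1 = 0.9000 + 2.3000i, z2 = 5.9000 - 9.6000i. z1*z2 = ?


Real = 0.9*5.9 - 2.3*(-9.6) = 5.31 - (-22.08) = 27.39
Imag = 0.9*(-9.6) + 5.9*2.3 = -8.64 + 13.57 = 4.93

27.3900 + 4.9300i


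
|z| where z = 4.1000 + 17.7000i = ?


|z| = sqrt(4.1^2 + 17.7^2) = sqrt(16.81 + 313.29) = sqrt(330.1) = 18.1687

|z| = 18.1687


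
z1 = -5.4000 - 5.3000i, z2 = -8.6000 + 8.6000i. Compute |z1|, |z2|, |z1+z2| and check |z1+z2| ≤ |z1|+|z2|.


|z1| = sqrt((-5.4)^2 + (-5.3)^2) = sqrt(57.25) = 7.5664
|z2| = sqrt((-8.6)^2 + 8.6^2) = sqrt(147.92) = 12.1622
z1+z2 = -14.0000 + 3.3000i
|z1+z2| = sqrt(206.89) = 14.3837
|z1|+|z2| = 7.5664 + 12.1622 = 19.7286

|z1+z2| = 14.3837 ≤ |z1|+|z2| = 19.7286 (verified)


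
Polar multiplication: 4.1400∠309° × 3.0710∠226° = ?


r = 4.1400 * 3.0710 = 12.7139
theta = 309° + 226° = 535° = 175° (mod 360)

12.7139 cis(175°)


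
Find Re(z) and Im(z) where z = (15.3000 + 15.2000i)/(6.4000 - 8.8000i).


Multiply by conjugate: (15.3000 + 15.2000i)(6.4000 + 8.8000i) / (6.4^2 + (-8.8)^2)
Numerator real = 15.3*6.4 + 15.2*(-8.8) = -35.84
Numerator imag = 15.2*6.4 - 15.3*(-8.8) = 231.92
Denominator = 118.4
Re(z) = -35.84/118.4 = -0.3027
Im(z) = 231.92/118.4 = 1.9588

Re(z) = -0.3027, Im(z) = 1.9588


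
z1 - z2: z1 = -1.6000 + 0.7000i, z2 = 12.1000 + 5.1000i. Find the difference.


Real: -1.6 - 12.1 = -13.7
Imag: 0.7 - 5.1 = -4.4

-13.7000 - 4.4000i


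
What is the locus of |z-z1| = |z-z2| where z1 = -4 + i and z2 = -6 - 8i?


Equal distances means the locus is the perpendicular bisector of z1 and z2.
Midpoint = ((-4+(-6))/2, (1+(-8))/2) = (-5.0000, -3.5000)

Perpendicular bisector through (-5.0000, -3.5000)


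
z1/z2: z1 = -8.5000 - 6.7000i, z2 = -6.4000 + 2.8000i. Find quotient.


Conjugate of z2 = -6.4000 - 2.8000i
Numerator: (-8.5000 - 6.7000i)(-6.4000 - 2.8000i) = 35.6400 + 66.6800i
Denominator: (-6.4)^2 + 2.8^2 = 48.8
Result = (35.6400 + 66.6800i)/48.8

0.7303 + 1.3664i


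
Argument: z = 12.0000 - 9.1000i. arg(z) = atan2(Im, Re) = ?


Re = 12, Im = -9.1
arg = atan2(-9.1, 12) = -37.1743 degrees

arg(z) = -37.1743 degrees


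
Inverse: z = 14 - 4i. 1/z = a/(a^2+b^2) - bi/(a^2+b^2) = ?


|z|^2 = 196+16 = 212
1/z = (14 + 4i)/212

1/z = 0.0660 + 0.0189i


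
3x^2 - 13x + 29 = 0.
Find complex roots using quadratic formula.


disc = (-13)^2 - 4*3*29 = 169 - 348 = -179
sqrt(|disc|) = sqrt(179) = 13.3791
Real part = 13/(2*3) = 2.1667
Imag part = 13.3791/(2*3) = 2.2298

2.1667 ± 2.2298i


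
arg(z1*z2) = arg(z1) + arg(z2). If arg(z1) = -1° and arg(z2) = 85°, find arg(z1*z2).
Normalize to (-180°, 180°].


arg(z1*z2) = -1° + 85° = 84°
Normalized to (-180°, 180°]: 84°

84°


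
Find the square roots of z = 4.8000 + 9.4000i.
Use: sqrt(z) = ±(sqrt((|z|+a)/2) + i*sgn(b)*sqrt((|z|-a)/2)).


|z| = sqrt(23.04+88.36) = 10.5546
sqrt((|z|+a)/2) = sqrt((10.5546+4.8)/2) = sqrt(7.6773) = 2.7708
sqrt((|z|-a)/2) = sqrt((10.5546-4.8)/2) = sqrt(2.8773) = 1.6963

±(2.7708 + 1.6963i) i.e. 2.7708 + 1.6963i and -2.7708 - 1.6963i


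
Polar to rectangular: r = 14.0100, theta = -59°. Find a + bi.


a = 14.0100*cos(-59°) = 14.0100*0.51504 = 7.2157
b = 14.0100*sin(-59°) = 14.0100*(-0.857167) = -12.0089

7.2157 - 12.0089i


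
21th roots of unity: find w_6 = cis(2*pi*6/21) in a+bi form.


Angle = 360*6/21 = 102.8571°
a = cos(102.8571°) = -0.2225
b = sin(102.8571°) = 0.9749

-0.2225 + 0.9749i


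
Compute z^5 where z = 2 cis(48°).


r^5 = 2^5 = 32
n*theta = 5*48° = 240° = 240° (mod 360)
a = 32*cos(240°) = -16.0000
b = 32*sin(240°) = -27.7128

32 cis(240°) = -16.0000 - 27.7128i


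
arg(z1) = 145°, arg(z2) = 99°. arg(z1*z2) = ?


arg(z1*z2) = 145° + 99° = 244°
Normalized to (-180°, 180°]: -116°

-116°


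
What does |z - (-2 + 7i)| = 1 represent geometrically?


|z - z0| = r is a circle with center z0 and radius r.
Center = (-2, 7), radius = 1

Circle with center (-2, 7) and radius 1


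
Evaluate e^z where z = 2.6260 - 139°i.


e^2.6260 = 13.8184
cos(-139°) = -0.75471
sin(-139°) = -0.65606
Real = 13.8184*(-0.75471) = -10.4289
Imag = 13.8184*(-0.65606) = -9.0657

-10.4289 - 9.0657i


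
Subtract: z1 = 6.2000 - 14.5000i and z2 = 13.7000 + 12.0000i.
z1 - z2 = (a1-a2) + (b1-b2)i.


Real: 6.2 - 13.7 = -7.5
Imag: -14.5 - 12 = -26.5

-7.5000 - 26.5000i


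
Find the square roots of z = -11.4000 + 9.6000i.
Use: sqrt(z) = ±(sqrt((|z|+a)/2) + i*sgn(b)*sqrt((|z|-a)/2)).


|z| = sqrt(129.96+92.16) = 14.9037
sqrt((|z|+a)/2) = sqrt((14.9037+(-11.4))/2) = sqrt(1.7518) = 1.3236
sqrt((|z|-a)/2) = sqrt((14.9037-(-11.4))/2) = sqrt(13.1518) = 3.6265

±(1.3236 + 3.6265i) i.e. 1.3236 + 3.6265i and -1.3236 - 3.6265i


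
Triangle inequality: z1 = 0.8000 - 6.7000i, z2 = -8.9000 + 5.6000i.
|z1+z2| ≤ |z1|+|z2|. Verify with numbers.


|z1| = sqrt(0.8^2 + (-6.7)^2) = sqrt(45.53) = 6.7476
|z2| = sqrt((-8.9)^2 + 5.6^2) = sqrt(110.57) = 10.5152
z1+z2 = -8.1000 - 1.1000i
|z1+z2| = sqrt(66.82) = 8.1744
|z1|+|z2| = 6.7476 + 10.5152 = 17.2628

|z1+z2| = 8.1744 ≤ |z1|+|z2| = 17.2628 (verified)


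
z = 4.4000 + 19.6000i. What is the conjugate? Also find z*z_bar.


z_bar = 4.4000 - 19.6000i
z*z_bar = 4.4^2 + 19.6^2 = 19.36 + 384.16 = 403.52

z_bar = 4.4000 - 19.6000i, z*z_bar = 403.52


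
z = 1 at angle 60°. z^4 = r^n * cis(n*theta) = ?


r^4 = 1^4 = 1
n*theta = 4*60° = 240° = 240° (mod 360)
a = 1*cos(240°) = -0.5000
b = 1*sin(240°) = -0.8660

1 cis(240°) = -0.5000 - 0.8660i


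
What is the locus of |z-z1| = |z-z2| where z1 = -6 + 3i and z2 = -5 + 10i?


Equal distances means the locus is the perpendicular bisector of z1 and z2.
Midpoint = ((-6+(-5))/2, (3+10)/2) = (-5.5000, 6.5000)

Perpendicular bisector through (-5.5000, 6.5000)


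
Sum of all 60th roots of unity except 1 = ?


With w = e^(2*pi*i/60), all 60 of the 60th roots of unity w^0 = 1, w, ..., w^(59) sum to 0: 1 + w + ... + w^(59) = (1 - w^60)/(1 - w) = 0 since w^60 = 1, w ≠ 1.
Removing the root 1: w + w^2 + ... + w^(59) = 0 - 1 = -1

Sum = -1


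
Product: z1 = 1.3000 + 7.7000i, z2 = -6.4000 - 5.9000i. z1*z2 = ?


Real = 1.3*(-6.4) - 7.7*(-5.9) = -8.32 - (-45.43) = 37.11
Imag = 1.3*(-5.9) - (6.4)*7.7 = -7.67 - (49.28) = -56.95

37.1100 - 56.9500i


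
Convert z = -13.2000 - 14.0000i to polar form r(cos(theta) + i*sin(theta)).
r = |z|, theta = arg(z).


r = sqrt(174.24+196) = sqrt(370.24) = 19.2416
theta = atan2(-14, -13.2) = -133.3153 degrees

r = 19.2416, theta = -133.3153 degrees


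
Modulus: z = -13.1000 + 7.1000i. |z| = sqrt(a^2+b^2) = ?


|z| = sqrt((-13.1)^2 + 7.1^2) = sqrt(171.61 + 50.41) = sqrt(222.02) = 14.9003

|z| = 14.9003


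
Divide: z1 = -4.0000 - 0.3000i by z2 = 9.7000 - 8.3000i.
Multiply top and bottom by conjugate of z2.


Conjugate of z2 = 9.7000 + 8.3000i
Numerator: (-4.0000 - 0.3000i)(9.7000 + 8.3000i) = -36.3100 - 36.1100i
Denominator: 9.7^2 + (-8.3)^2 = 162.98
Result = (-36.3100 - 36.1100i)/162.98

-0.2228 - 0.2216i


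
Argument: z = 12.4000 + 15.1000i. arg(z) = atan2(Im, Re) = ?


Re = 12.4, Im = 15.1
arg = atan2(15.1, 12.4) = 50.6074 degrees

arg(z) = 50.6074 degrees


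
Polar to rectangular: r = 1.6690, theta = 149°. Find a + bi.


a = 1.6690*cos(149°) = 1.6690*(-0.85717) = -1.4306
b = 1.6690*sin(149°) = 1.6690*0.51504 = 0.8596

-1.4306 + 0.8596i


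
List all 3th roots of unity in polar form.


The 3th roots of unity are cis(360k/3°) for k=0..2
Angle step = 360/3 = 120°
Primitive root: cis(120°)
Primitive root = -0.5000 + 0.8660i

3 roots at angles: 0°, 120°, 240°


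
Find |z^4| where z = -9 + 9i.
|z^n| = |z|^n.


|z| = sqrt(81+81) = sqrt(162) = 12.7279
|z^4| = |z|^4 = (sqrt(162))^4 = 162^2 = 26244

|z^4| = 26244


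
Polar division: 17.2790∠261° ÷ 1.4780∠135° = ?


r = 17.2790 / 1.4780 = 11.6908
theta = 261° - 135° = 126° = 126° (mod 360)

11.6908 cis(126°)
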